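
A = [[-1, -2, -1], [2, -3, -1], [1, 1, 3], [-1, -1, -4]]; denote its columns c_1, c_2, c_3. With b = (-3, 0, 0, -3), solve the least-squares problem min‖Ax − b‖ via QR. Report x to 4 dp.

x = (1.1111, 0.7778, -0.0370)

e_1 = c_1/‖c_1‖ = (-1, 2, 1, -1)/2.6458 = (-0.3780, 0.7559, 0.3780, -0.3780).
r_{12} = e_1·c_2 = -0.7559.
u_2 = c_2 + 0.7559·e_1 = (-2.2857, -2.4286, 1.2857, -1.2857).
‖u_2‖ = 3.7985, so e_2 = (-0.6017, -0.6394, 0.3385, -0.3385).
r_{13} = e_1·c_3 = 2.2678; r_{23} = e_2·c_3 = 3.6105.
u_3 = c_3 − 2.2678·e_1 − 3.6105·e_2 = (2.0297, -0.4059, 0.9208, -1.9208).
‖u_3‖ = 2.9701, so e_3 = (0.6834, -0.1367, 0.3100, -0.6467).
Qᵀb = (2.2678, 2.8207, -0.1100).
Back-substitute: x_3 = -0.1100/2.9701 = -0.0370.
x_2 = (2.8207 − 3.6105·(-0.0370))/3.7985 = 0.7778.
x_1 = (2.2678 + 0.7559·0.7778 − 2.2678·(-0.0370))/2.6458 = 1.1111.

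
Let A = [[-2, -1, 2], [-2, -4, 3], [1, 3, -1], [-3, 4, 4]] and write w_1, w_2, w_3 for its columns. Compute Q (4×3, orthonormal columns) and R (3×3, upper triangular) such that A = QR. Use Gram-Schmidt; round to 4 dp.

Q = [[-0.4714, -0.1372, -0.7042], [-0.4714, -0.6005, 0.6024], [0.2357, 0.4546, 0.3309], [-0.7071, 0.6434, 0.1782]], R = [[4.2426, 0.2357, -5.4212], [0.0000, 6.4765, 0.0429], [0.0000, 0.0000, 0.7806]]

e_1 = w_1/‖w_1‖ = (-2, -2, 1, -3)/4.2426 = (-0.4714, -0.4714, 0.2357, -0.7071).
r_{12} = e_1·w_2 = 0.2357.
u_2 = w_2 − 0.2357·e_1 = (-0.8889, -3.8889, 2.9444, 4.1667).
‖u_2‖ = 6.4765, so e_2 = (-0.1372, -0.6005, 0.4546, 0.6434).
r_{13} = e_1·w_3 = -5.4212; r_{23} = e_2·w_3 = 0.0429.
u_3 = w_3 + 5.4212·e_1 − 0.0429·e_2 = (-0.5497, 0.4702, 0.2583, 0.1391).
‖u_3‖ = 0.7806, so e_3 = (-0.7042, 0.6024, 0.3309, 0.1782).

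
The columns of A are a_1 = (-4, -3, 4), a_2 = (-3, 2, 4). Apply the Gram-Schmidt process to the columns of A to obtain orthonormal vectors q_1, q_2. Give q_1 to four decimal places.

q_1 = (-0.6247, -0.4685, 0.6247)

a_1 = (-4, -3, 4); ‖a_1‖ = 6.4031, so q_1 = (-0.6247, -0.4685, 0.6247).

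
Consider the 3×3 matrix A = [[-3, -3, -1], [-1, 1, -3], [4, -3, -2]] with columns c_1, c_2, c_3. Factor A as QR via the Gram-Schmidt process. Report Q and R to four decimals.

Q = [[-0.5883, -0.8073, -0.0457], [-0.1961, 0.1973, -0.9605], [0.7845, -0.5561, -0.2744]], R = [[5.0990, -0.7845, -0.3922], [0.0000, 4.2877, 1.3276], [0.0000, 0.0000, 3.4762]]

c_1 = (-3, -1, 4); ‖c_1‖ = 5.0990, so e_1 = (-0.5883, -0.1961, 0.7845).
e_1·c_2 = (-0.5883)·(-3) + (-0.1961)·1 + 0.7845·(-3) = -0.7845.
u_2 = c_2 + 0.7845·e_1 = (-3.4615, 0.8462, -2.3846).
‖u_2‖ = 4.2877, so e_2 = (-0.8073, 0.1973, -0.5561).
e_1·c_3 = (-0.5883)·(-1) + (-0.1961)·(-3) + 0.7845·(-2) = -0.3922; e_2·c_3 = (-0.8073)·(-1) + 0.1973·(-3) + (-0.5561)·(-2) = 1.3276.
u_3 = c_3 + 0.3922·e_1 − 1.3276·e_2 = (-0.1590, -3.3389, -0.9540).
‖u_3‖ = 3.4762, so e_3 = (-0.0457, -0.9605, -0.2744).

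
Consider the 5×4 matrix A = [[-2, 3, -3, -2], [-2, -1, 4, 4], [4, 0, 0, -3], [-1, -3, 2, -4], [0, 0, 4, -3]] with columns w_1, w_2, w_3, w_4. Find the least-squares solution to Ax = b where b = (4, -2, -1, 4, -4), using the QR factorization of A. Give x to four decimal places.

x = (-0.9077, -1.0035, -1.1071, -0.4384)

w_1 = (-2, -2, 4, -1, 0); ‖w_1‖ = 5.0000, so e_1 = (-0.4000, -0.4000, 0.8000, -0.2000, 0.0000).
e_1·w_2 = (-0.4000)·3 + (-0.4000)·(-1) + 0.8000·0 + (-0.2000)·(-3) + 0.0000·0 = -0.2000.
u_2 = w_2 + 0.2000·e_1 = (2.9200, -1.0800, 0.1600, -3.0400, 0.0000).
‖u_2‖ = 4.3543, so e_2 = (0.6706, -0.2480, 0.0367, -0.6982, 0.0000).
e_1·w_3 = (-0.4000)·(-3) + (-0.4000)·4 + 0.8000·0 + (-0.2000)·2 + 0.0000·4 = -0.8000; e_2·w_3 = 0.6706·(-3) + (-0.2480)·4 + 0.0367·0 + (-0.6982)·2 + 0.0000·4 = -4.4002.
u_3 = w_3 + 0.8000·e_1 + 4.4002·e_2 = (-0.3692, 2.5886, 0.8017, -1.2321, 4.0000).
‖u_3‖ = 4.9998, so e_3 = (-0.0738, 0.5177, 0.1603, -0.2464, 0.8000).
e_1·w_4 = (-0.4000)·(-2) + (-0.4000)·4 + 0.8000·(-3) + (-0.2000)·(-4) + 0.0000·(-3) = -2.4000; e_2·w_4 = 0.6706·(-2) + (-0.2480)·4 + 0.0367·(-3) + (-0.6982)·(-4) + 0.0000·(-3) = 0.3491; e_3·w_4 = (-0.0738)·(-2) + 0.5177·4 + 0.1603·(-3) + (-0.2464)·(-4) + 0.8000·(-3) = 0.3232.
u_4 = w_4 + 2.4000·e_1 − 0.3491·e_2 − 0.3232·e_3 = (-3.1702, 2.9592, -1.1447, -4.1566, -3.2586).
‖u_4‖ = 6.9292, so e_4 = (-0.4575, 0.4271, -0.1652, -0.5999, -0.4703).
Qᵀb = (-2.4000, 0.3491, -5.6770, -3.0374).
Back-substitute: x_4 = -3.0374/6.9292 = -0.4384.
x_3 = (-5.6770 − 0.3232·(-0.4384))/4.9998 = -1.1071.
x_2 = (0.3491 + 4.4002·(-1.1071) − 0.3491·(-0.4384))/4.3543 = -1.0035.
x_1 = (-2.4000 + 0.2000·(-1.0035) + 0.8000·(-1.1071) + 2.4000·(-0.4384))/5.0000 = -0.9077.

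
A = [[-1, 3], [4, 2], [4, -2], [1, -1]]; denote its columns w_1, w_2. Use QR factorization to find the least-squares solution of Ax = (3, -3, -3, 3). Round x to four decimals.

x = (-0.6846, 0.1812)

w_1 = (-1, 4, 4, 1); ‖w_1‖ = 5.8310, so e_1 = (-0.1715, 0.6860, 0.6860, 0.1715).
e_1·w_2 = (-0.1715)·3 + 0.6860·2 + 0.6860·(-2) + 0.1715·(-1) = -0.6860.
u_2 = w_2 + 0.6860·e_1 = (2.8824, 2.4706, -1.5294, -0.8824).
‖u_2‖ = 4.1868, so e_2 = (0.6884, 0.5901, -0.3653, -0.2107).
Qᵀb = (-4.1160, 0.7587).
Back-substitute: x_2 = 0.7587/4.1868 = 0.1812.
x_1 = (-4.1160 + 0.6860·0.1812)/5.8310 = -0.6846.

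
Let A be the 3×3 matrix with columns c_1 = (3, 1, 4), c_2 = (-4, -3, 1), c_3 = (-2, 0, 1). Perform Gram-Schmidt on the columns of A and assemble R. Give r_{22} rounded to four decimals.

c_1 = (3, 1, 4); ‖c_1‖ = 5.0990, so q_1 = (0.5883, 0.1961, 0.7845).
q_1·c_2 = 0.5883·(-4) + 0.1961·(-3) + 0.7845·1 = -2.1573.
u_2 = c_2 + 2.1573·q_1 = (-2.7308, -2.5769, 2.6923).
r_{22} = ‖u_2‖ = 4.6202.

r_{22} = 4.6202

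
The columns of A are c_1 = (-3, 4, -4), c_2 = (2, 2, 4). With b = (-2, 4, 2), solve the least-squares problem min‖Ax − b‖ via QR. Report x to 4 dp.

x = (0.6396, 0.8731)

c_1 = (-3, 4, -4); ‖c_1‖ = 6.4031, so q_1 = (-0.4685, 0.6247, -0.6247).
q_1·c_2 = (-0.4685)·2 + 0.6247·2 + (-0.6247)·4 = -2.1864.
u_2 = c_2 + 2.1864·q_1 = (0.9756, 3.3659, 2.6341).
‖u_2‖ = 4.3840, so q_2 = (0.2225, 0.7678, 0.6009).
Qᵀb = (2.1864, 3.8277).
Back-substitute: x_2 = 3.8277/4.3840 = 0.8731.
x_1 = (2.1864 + 2.1864·0.8731)/6.4031 = 0.6396.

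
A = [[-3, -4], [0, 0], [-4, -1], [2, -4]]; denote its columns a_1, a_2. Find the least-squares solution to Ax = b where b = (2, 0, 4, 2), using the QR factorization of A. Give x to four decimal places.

x = (-0.4860, -0.4882)

a_1 = (-3, 0, -4, 2); ‖a_1‖ = 5.3852, so q_1 = (-0.5571, 0.0000, -0.7428, 0.3714).
q_1·a_2 = (-0.5571)·(-4) + 0.0000·0 + (-0.7428)·(-1) + 0.3714·(-4) = 1.4856.
u_2 = a_2 − 1.4856·q_1 = (-3.1724, 0.0000, 0.1034, -4.5517).
‖u_2‖ = 5.5492, so q_2 = (-0.5717, 0.0000, 0.0186, -0.8203).
Qᵀb = (-3.3425, -2.7093).
Back-substitute: x_2 = -2.7093/5.5492 = -0.4882.
x_1 = (-3.3425 − 1.4856·(-0.4882))/5.3852 = -0.4860.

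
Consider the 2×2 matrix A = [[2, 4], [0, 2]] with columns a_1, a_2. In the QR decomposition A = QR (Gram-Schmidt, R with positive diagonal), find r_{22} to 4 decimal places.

q_1 = a_1/‖a_1‖ = (2, 0)/2.0000 = (1.0000, 0.0000).
r_{12} = q_1·a_2 = 4.0000.
u_2 = a_2 − 4.0000·q_1 = (0.0000, 2.0000).
r_{22} = ‖u_2‖ = 2.0000.

r_{22} = 2.0000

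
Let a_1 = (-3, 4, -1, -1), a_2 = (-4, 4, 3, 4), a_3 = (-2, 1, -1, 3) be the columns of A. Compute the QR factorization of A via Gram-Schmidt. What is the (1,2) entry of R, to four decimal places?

a_1 = (-3, 4, -1, -1); ‖a_1‖ = 5.1962, so e_1 = (-0.5774, 0.7698, -0.1925, -0.1925).
r_{12} = e_1·a_2 = 4.0415.

r_{12} = 4.0415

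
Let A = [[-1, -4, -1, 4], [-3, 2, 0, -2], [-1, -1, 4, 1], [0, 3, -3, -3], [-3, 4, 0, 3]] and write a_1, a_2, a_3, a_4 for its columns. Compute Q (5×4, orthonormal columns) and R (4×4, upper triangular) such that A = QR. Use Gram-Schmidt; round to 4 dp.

Q = [[-0.2236, -0.7588, -0.5300, 0.1822], [-0.6708, 0.0082, -0.0921, -0.6804], [-0.2236, -0.2693, 0.7125, -0.1243], [0.0000, 0.4896, -0.4495, -0.2265], [-0.6708, 0.3345, 0.0313, 0.6611]], R = [[4.4721, -2.9069, -0.6708, -1.7889], [0.0000, 6.1278, -1.7869, -3.7860], [0.0000, 0.0000, 4.7283, 0.2188], [0.0000, 0.0000, 0.0000, 4.6280]]

a_1 = (-1, -3, -1, 0, -3); ‖a_1‖ = 4.4721, so q_1 = (-0.2236, -0.6708, -0.2236, 0.0000, -0.6708).
q_1·a_2 = (-0.2236)·(-4) + (-0.6708)·2 + (-0.2236)·(-1) + 0.0000·3 + (-0.6708)·4 = -2.9069.
u_2 = a_2 + 2.9069·q_1 = (-4.6500, 0.0500, -1.6500, 3.0000, 2.0500).
‖u_2‖ = 6.1278, so q_2 = (-0.7588, 0.0082, -0.2693, 0.4896, 0.3345).
q_1·a_3 = (-0.2236)·(-1) + (-0.6708)·0 + (-0.2236)·4 + 0.0000·(-3) + (-0.6708)·0 = -0.6708; q_2·a_3 = (-0.7588)·(-1) + 0.0082·0 + (-0.2693)·4 + 0.4896·(-3) + 0.3345·0 = -1.7869.
u_3 = a_3 + 0.6708·q_1 + 1.7869·q_2 = (-2.5060, -0.4354, 3.3688, -2.1252, 0.1478).
‖u_3‖ = 4.7283, so q_3 = (-0.5300, -0.0921, 0.7125, -0.4495, 0.0313).
q_1·a_4 = (-0.2236)·4 + (-0.6708)·(-2) + (-0.2236)·1 + 0.0000·(-3) + (-0.6708)·3 = -1.7889; q_2·a_4 = (-0.7588)·4 + 0.0082·(-2) + (-0.2693)·1 + 0.4896·(-3) + 0.3345·3 = -3.7860; q_3·a_4 = (-0.5300)·4 + (-0.0921)·(-2) + 0.7125·1 + (-0.4495)·(-3) + 0.0313·3 = 0.2188.
u_4 = a_4 + 1.7889·q_1 + 3.7860·q_2 − 0.2188·q_3 = (0.8430, -3.1490, -0.5753, -1.0481, 3.0597).
‖u_4‖ = 4.6280, so q_4 = (0.1822, -0.6804, -0.1243, -0.2265, 0.6611).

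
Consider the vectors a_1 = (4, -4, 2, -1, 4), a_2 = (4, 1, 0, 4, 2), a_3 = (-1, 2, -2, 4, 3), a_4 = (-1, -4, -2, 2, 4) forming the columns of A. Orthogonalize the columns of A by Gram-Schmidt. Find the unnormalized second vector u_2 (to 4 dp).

u_2 = (2.7925, 2.2075, -0.6038, 4.3019, 0.7925)

a_1 = (4, -4, 2, -1, 4); ‖a_1‖ = 7.2801, so q_1 = (0.5494, -0.5494, 0.2747, -0.1374, 0.5494).
q_1·a_2 = 0.5494·4 + (-0.5494)·1 + 0.2747·0 + (-0.1374)·4 + 0.5494·2 = 2.1978.
u_2 = a_2 − 2.1978·q_1 = (2.7925, 2.2075, -0.6038, 4.3019, 0.7925).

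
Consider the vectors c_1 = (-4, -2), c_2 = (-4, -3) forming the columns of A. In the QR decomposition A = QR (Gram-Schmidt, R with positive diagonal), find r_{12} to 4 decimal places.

c_1 = (-4, -2); ‖c_1‖ = 4.4721, so q_1 = (-0.8944, -0.4472).
r_{12} = q_1·c_2 = 4.9193.

r_{12} = 4.9193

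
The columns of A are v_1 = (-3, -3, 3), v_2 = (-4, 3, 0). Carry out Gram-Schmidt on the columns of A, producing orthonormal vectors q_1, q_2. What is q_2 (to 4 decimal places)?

q_2 = (-0.7383, 0.6712, -0.0671)

v_1 = (-3, -3, 3); ‖v_1‖ = 5.1962, so q_1 = (-0.5774, -0.5774, 0.5774).
q_1·v_2 = (-0.5774)·(-4) + (-0.5774)·3 + 0.5774·0 = 0.5774.
u_2 = v_2 − 0.5774·q_1 = (-3.6667, 3.3333, -0.3333).
‖u_2‖ = 4.9666, so q_2 = (-0.7383, 0.6712, -0.0671).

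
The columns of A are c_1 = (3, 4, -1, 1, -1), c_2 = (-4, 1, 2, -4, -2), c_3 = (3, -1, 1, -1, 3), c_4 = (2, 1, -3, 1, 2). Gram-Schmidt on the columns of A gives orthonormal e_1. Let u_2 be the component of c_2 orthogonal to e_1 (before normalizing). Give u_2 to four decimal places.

e_1 = c_1/‖c_1‖ = (3, 4, -1, 1, -1)/5.2915 = (0.5669, 0.7559, -0.1890, 0.1890, -0.1890).
r_{12} = e_1·c_2 = -2.2678.
u_2 = c_2 + 2.2678·e_1 = (-2.7143, 2.7143, 1.5714, -3.5714, -2.4286).

u_2 = (-2.7143, 2.7143, 1.5714, -3.5714, -2.4286)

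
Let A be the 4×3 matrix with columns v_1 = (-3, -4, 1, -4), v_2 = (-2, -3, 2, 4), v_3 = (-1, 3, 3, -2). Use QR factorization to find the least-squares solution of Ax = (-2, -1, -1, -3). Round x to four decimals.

x = (0.5319, -0.2972, -0.0756)

v_1 = (-3, -4, 1, -4); ‖v_1‖ = 6.4807, so q_1 = (-0.4629, -0.6172, 0.1543, -0.6172).
q_1·v_2 = (-0.4629)·(-2) + (-0.6172)·(-3) + 0.1543·2 + (-0.6172)·4 = 0.6172.
u_2 = v_2 − 0.6172·q_1 = (-1.7143, -2.6190, 1.9048, 4.3810).
‖u_2‖ = 5.7113, so q_2 = (-0.3002, -0.4586, 0.3335, 0.7671).
q_1·v_3 = (-0.4629)·(-1) + (-0.6172)·3 + 0.1543·3 + (-0.6172)·(-2) = 0.3086; q_2·v_3 = (-0.3002)·(-1) + (-0.4586)·3 + 0.3335·3 + 0.7671·(-2) = -1.6092.
u_3 = v_3 − 0.3086·q_1 + 1.6092·q_2 = (-1.3401, 2.4526, 3.4891, -0.5752).
‖u_3‖ = 4.5073, so q_3 = (-0.2973, 0.5441, 0.7741, -0.1276).
Qᵀb = (3.2404, -1.5758, -0.3407).
Back-substitute: x_3 = -0.3407/4.5073 = -0.0756.
x_2 = (-1.5758 + 1.6092·(-0.0756))/5.7113 = -0.2972.
x_1 = (3.2404 − 0.6172·(-0.2972) − 0.3086·(-0.0756))/6.4807 = 0.5319.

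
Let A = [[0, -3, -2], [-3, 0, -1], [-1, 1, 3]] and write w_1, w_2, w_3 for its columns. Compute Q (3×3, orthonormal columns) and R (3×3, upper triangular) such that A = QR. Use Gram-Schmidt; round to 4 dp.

Q = [[0.0000, -0.9535, 0.3015], [-0.9487, -0.0953, -0.3015], [-0.3162, 0.2860, 0.9045]], R = [[3.1623, -0.3162, 0.0000], [0.0000, 3.1464, 2.8604], [0.0000, 0.0000, 2.4121]]

e_1 = w_1/‖w_1‖ = (0, -3, -1)/3.1623 = (0.0000, -0.9487, -0.3162).
r_{12} = e_1·w_2 = -0.3162.
u_2 = w_2 + 0.3162·e_1 = (-3.0000, -0.3000, 0.9000).
‖u_2‖ = 3.1464, so e_2 = (-0.9535, -0.0953, 0.2860).
r_{13} = e_1·w_3 = 0.0000; r_{23} = e_2·w_3 = 2.8604.
u_3 = w_3 + 0.0000·e_1 − 2.8604·e_2 = (0.7273, -0.7273, 2.1818).
‖u_3‖ = 2.4121, so e_3 = (0.3015, -0.3015, 0.9045).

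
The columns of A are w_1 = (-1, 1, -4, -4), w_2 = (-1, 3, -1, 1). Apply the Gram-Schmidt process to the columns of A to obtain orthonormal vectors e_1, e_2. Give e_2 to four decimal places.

e_1 = w_1/‖w_1‖ = (-1, 1, -4, -4)/5.8310 = (-0.1715, 0.1715, -0.6860, -0.6860).
r_{12} = e_1·w_2 = 0.6860.
u_2 = w_2 − 0.6860·e_1 = (-0.8824, 2.8824, -0.5294, 1.4706).
‖u_2‖ = 3.3955, so e_2 = (-0.2599, 0.8489, -0.1559, 0.4331).

e_2 = (-0.2599, 0.8489, -0.1559, 0.4331)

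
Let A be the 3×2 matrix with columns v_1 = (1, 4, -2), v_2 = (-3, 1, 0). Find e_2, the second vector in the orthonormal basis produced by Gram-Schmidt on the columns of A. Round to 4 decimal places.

e_2 = (-0.9660, 0.2566, 0.0302)

v_1 = (1, 4, -2); ‖v_1‖ = 4.5826, so e_1 = (0.2182, 0.8729, -0.4364).
e_1·v_2 = 0.2182·(-3) + 0.8729·1 + (-0.4364)·0 = 0.2182.
u_2 = v_2 − 0.2182·e_1 = (-3.0476, 0.8095, 0.0952).
‖u_2‖ = 3.1547, so e_2 = (-0.9660, 0.2566, 0.0302).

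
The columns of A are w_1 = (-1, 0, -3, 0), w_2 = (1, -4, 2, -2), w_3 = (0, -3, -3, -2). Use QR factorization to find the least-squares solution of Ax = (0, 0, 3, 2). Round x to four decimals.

x = (1.9927, 1.4672, -2.0730)

w_1 = (-1, 0, -3, 0); ‖w_1‖ = 3.1623, so e_1 = (-0.3162, 0.0000, -0.9487, 0.0000).
e_1·w_2 = (-0.3162)·1 + 0.0000·(-4) + (-0.9487)·2 + 0.0000·(-2) = -2.2136.
u_2 = w_2 + 2.2136·e_1 = (0.3000, -4.0000, -0.1000, -2.0000).
‖u_2‖ = 4.4833, so e_2 = (0.0669, -0.8922, -0.0223, -0.4461).
e_1·w_3 = (-0.3162)·0 + 0.0000·(-3) + (-0.9487)·(-3) + 0.0000·(-2) = 2.8460; e_2·w_3 = 0.0669·0 + (-0.8922)·(-3) + (-0.0223)·(-3) + (-0.4461)·(-2) = 3.6357.
u_3 = w_3 − 2.8460·e_1 − 3.6357·e_2 = (0.6567, 0.2438, -0.2189, -0.3781).
‖u_3‖ = 0.8256, so e_3 = (0.7955, 0.2953, -0.2652, -0.4580).
Qᵀb = (-2.8460, -0.9591, -1.7114).
Back-substitute: x_3 = -1.7114/0.8256 = -2.0730.
x_2 = (-0.9591 − 3.6357·(-2.0730))/4.4833 = 1.4672.
x_1 = (-2.8460 + 2.2136·1.4672 − 2.8460·(-2.0730))/3.1623 = 1.9927.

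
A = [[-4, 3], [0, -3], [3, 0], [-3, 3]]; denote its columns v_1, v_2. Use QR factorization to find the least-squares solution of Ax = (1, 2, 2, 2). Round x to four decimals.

x = (-0.0943, 0.0377)

v_1 = (-4, 0, 3, -3); ‖v_1‖ = 5.8310, so e_1 = (-0.6860, 0.0000, 0.5145, -0.5145).
e_1·v_2 = (-0.6860)·3 + 0.0000·(-3) + 0.5145·0 + (-0.5145)·3 = -3.6015.
u_2 = v_2 + 3.6015·e_1 = (0.5294, -3.0000, 1.8529, 1.1471).
‖u_2‖ = 3.7456, so e_2 = (0.1413, -0.8009, 0.4947, 0.3062).
Qᵀb = (-0.6860, 0.1413).
Back-substitute: x_2 = 0.1413/3.7456 = 0.0377.
x_1 = (-0.6860 + 3.6015·0.0377)/5.8310 = -0.0943.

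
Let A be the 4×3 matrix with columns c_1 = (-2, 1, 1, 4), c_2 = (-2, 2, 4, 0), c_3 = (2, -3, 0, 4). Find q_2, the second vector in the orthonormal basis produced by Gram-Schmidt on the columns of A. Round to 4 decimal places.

q_2 = (-0.2473, 0.3504, 0.8038, -0.4122)

c_1 = (-2, 1, 1, 4); ‖c_1‖ = 4.6904, so q_1 = (-0.4264, 0.2132, 0.2132, 0.8528).
q_1·c_2 = (-0.4264)·(-2) + 0.2132·2 + 0.2132·4 + 0.8528·0 = 2.1320.
u_2 = c_2 − 2.1320·q_1 = (-1.0909, 1.5455, 3.5455, -1.8182).
‖u_2‖ = 4.4107, so q_2 = (-0.2473, 0.3504, 0.8038, -0.4122).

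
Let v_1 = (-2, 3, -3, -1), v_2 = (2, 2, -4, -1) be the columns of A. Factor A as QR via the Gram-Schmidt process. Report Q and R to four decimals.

Q = [[-0.4170, 0.8471], [0.6255, 0.0111], [-0.6255, -0.5238], [-0.2085, -0.0892]], R = [[4.7958, 3.1277], [0.0000, 3.9009]]

v_1 = (-2, 3, -3, -1); ‖v_1‖ = 4.7958, so q_1 = (-0.4170, 0.6255, -0.6255, -0.2085).
q_1·v_2 = (-0.4170)·2 + 0.6255·2 + (-0.6255)·(-4) + (-0.2085)·(-1) = 3.1277.
u_2 = v_2 − 3.1277·q_1 = (3.3043, 0.0435, -2.0435, -0.3478).
‖u_2‖ = 3.9009, so q_2 = (0.8471, 0.0111, -0.5238, -0.0892).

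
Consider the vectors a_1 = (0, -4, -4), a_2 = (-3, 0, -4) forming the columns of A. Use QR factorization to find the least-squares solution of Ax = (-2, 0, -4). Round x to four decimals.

a_1 = (0, -4, -4); ‖a_1‖ = 5.6569, so q_1 = (0.0000, -0.7071, -0.7071).
q_1·a_2 = 0.0000·(-3) + (-0.7071)·0 + (-0.7071)·(-4) = 2.8284.
u_2 = a_2 − 2.8284·q_1 = (-3.0000, 2.0000, -2.0000).
‖u_2‖ = 4.1231, so q_2 = (-0.7276, 0.4851, -0.4851).
Qᵀb = (2.8284, 3.3955).
Back-substitute: x_2 = 3.3955/4.1231 = 0.8235.
x_1 = (2.8284 − 2.8284·0.8235)/5.6569 = 0.0882.

x = (0.0882, 0.8235)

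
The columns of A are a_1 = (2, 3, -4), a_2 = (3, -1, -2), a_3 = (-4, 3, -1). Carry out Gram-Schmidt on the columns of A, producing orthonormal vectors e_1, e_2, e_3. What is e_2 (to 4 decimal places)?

a_1 = (2, 3, -4); ‖a_1‖ = 5.3852, so e_1 = (0.3714, 0.5571, -0.7428).
e_1·a_2 = 0.3714·3 + 0.5571·(-1) + (-0.7428)·(-2) = 2.0426.
u_2 = a_2 − 2.0426·e_1 = (2.2414, -2.1379, -0.4828).
‖u_2‖ = 3.1349, so e_2 = (0.7150, -0.6820, -0.1540).

e_2 = (0.7150, -0.6820, -0.1540)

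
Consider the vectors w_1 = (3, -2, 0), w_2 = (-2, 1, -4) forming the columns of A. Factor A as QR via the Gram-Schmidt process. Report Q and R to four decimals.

w_1 = (3, -2, 0); ‖w_1‖ = 3.6056, so q_1 = (0.8321, -0.5547, 0.0000).
q_1·w_2 = 0.8321·(-2) + (-0.5547)·1 + 0.0000·(-4) = -2.2188.
u_2 = w_2 + 2.2188·q_1 = (-0.1538, -0.2308, -4.0000).
‖u_2‖ = 4.0096, so q_2 = (-0.0384, -0.0576, -0.9976).

Q = [[0.8321, -0.0384], [-0.5547, -0.0576], [0.0000, -0.9976]], R = [[3.6056, -2.2188], [0.0000, 4.0096]]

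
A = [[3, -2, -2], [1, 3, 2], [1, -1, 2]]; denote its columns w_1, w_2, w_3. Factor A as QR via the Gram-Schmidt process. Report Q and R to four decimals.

Q = [[0.9045, -0.2567, -0.3405], [0.3015, 0.9497, 0.0851], [0.3015, -0.1797, 0.9364]], R = [[3.3166, -1.2060, -0.6030], [0.0000, 3.5420, 2.0533], [0.0000, 0.0000, 2.7240]]

e_1 = w_1/‖w_1‖ = (3, 1, 1)/3.3166 = (0.9045, 0.3015, 0.3015).
r_{12} = e_1·w_2 = -1.2060.
u_2 = w_2 + 1.2060·e_1 = (-0.9091, 3.3636, -0.6364).
‖u_2‖ = 3.5420, so e_2 = (-0.2567, 0.9497, -0.1797).
r_{13} = e_1·w_3 = -0.6030; r_{23} = e_2·w_3 = 2.0533.
u_3 = w_3 + 0.6030·e_1 − 2.0533·e_2 = (-0.9275, 0.2319, 2.5507).
‖u_3‖ = 2.7240, so e_3 = (-0.3405, 0.0851, 0.9364).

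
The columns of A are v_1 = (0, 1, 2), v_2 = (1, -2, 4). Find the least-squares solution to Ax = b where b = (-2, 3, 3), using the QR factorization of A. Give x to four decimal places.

e_1 = v_1/‖v_1‖ = (0, 1, 2)/2.2361 = (0.0000, 0.4472, 0.8944).
r_{12} = e_1·v_2 = 2.6833.
u_2 = v_2 − 2.6833·e_1 = (1.0000, -3.2000, 1.6000).
‖u_2‖ = 3.7148, so e_2 = (0.2692, -0.8614, 0.4307).
Qᵀb = (4.0249, -1.8305).
Back-substitute: x_2 = -1.8305/3.7148 = -0.4928.
x_1 = (4.0249 − 2.6833·(-0.4928))/2.2361 = 2.3913.

x = (2.3913, -0.4928)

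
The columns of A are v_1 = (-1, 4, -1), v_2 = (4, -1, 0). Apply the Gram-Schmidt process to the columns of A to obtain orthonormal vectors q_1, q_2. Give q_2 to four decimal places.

v_1 = (-1, 4, -1); ‖v_1‖ = 4.2426, so q_1 = (-0.2357, 0.9428, -0.2357).
q_1·v_2 = (-0.2357)·4 + 0.9428·(-1) + (-0.2357)·0 = -1.8856.
u_2 = v_2 + 1.8856·q_1 = (3.5556, 0.7778, -0.4444).
‖u_2‖ = 3.6667, so q_2 = (0.9697, 0.2121, -0.1212).

q_2 = (0.9697, 0.2121, -0.1212)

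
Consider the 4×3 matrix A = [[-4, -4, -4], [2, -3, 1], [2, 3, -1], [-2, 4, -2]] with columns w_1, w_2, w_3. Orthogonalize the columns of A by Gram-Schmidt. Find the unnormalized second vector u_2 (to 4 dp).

u_2 = (-2.8571, -3.5714, 2.4286, 4.5714)

w_1 = (-4, 2, 2, -2); ‖w_1‖ = 5.2915, so q_1 = (-0.7559, 0.3780, 0.3780, -0.3780).
q_1·w_2 = (-0.7559)·(-4) + 0.3780·(-3) + 0.3780·3 + (-0.3780)·4 = 1.5119.
u_2 = w_2 − 1.5119·q_1 = (-2.8571, -3.5714, 2.4286, 4.5714).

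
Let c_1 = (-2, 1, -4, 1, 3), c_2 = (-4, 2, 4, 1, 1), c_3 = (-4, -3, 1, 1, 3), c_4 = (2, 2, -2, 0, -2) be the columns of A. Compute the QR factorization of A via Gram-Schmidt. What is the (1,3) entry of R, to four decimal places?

q_1 = c_1/‖c_1‖ = (-2, 1, -4, 1, 3)/5.5678 = (-0.3592, 0.1796, -0.7184, 0.1796, 0.5388).
r_{13} = q_1·c_3 = 1.9757.

r_{13} = 1.9757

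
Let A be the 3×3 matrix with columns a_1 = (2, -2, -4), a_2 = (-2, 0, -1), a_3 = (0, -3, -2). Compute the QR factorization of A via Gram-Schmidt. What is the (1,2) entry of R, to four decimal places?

r_{12} = 0.0000

a_1 = (2, -2, -4); ‖a_1‖ = 4.8990, so e_1 = (0.4082, -0.4082, -0.8165).
r_{12} = e_1·a_2 = 0.0000.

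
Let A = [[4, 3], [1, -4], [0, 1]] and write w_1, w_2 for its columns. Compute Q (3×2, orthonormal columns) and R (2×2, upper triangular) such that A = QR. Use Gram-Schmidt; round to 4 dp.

Q = [[0.9701, 0.2370], [0.2425, -0.9481], [0.0000, 0.2121]], R = [[4.1231, 1.9403], [0.0000, 4.7154]]

w_1 = (4, 1, 0); ‖w_1‖ = 4.1231, so e_1 = (0.9701, 0.2425, 0.0000).
e_1·w_2 = 0.9701·3 + 0.2425·(-4) + 0.0000·1 = 1.9403.
u_2 = w_2 − 1.9403·e_1 = (1.1176, -4.4706, 1.0000).
‖u_2‖ = 4.7154, so e_2 = (0.2370, -0.9481, 0.2121).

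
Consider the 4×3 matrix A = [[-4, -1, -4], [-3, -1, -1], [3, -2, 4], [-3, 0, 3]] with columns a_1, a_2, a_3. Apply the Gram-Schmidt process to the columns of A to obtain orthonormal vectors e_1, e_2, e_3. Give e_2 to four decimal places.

e_2 = (-0.3710, -0.3805, -0.8466, 0.0285)

a_1 = (-4, -3, 3, -3); ‖a_1‖ = 6.5574, so e_1 = (-0.6100, -0.4575, 0.4575, -0.4575).
e_1·a_2 = (-0.6100)·(-1) + (-0.4575)·(-1) + 0.4575·(-2) + (-0.4575)·0 = 0.1525.
u_2 = a_2 − 0.1525·e_1 = (-0.9070, -0.9302, -2.0698, 0.0698).
‖u_2‖ = 2.4447, so e_2 = (-0.3710, -0.3805, -0.8466, 0.0285).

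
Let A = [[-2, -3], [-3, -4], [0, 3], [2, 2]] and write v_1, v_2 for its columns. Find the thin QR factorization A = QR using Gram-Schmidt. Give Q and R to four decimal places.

v_1 = (-2, -3, 0, 2); ‖v_1‖ = 4.1231, so q_1 = (-0.4851, -0.7276, 0.0000, 0.4851).
q_1·v_2 = (-0.4851)·(-3) + (-0.7276)·(-4) + 0.0000·3 + 0.4851·2 = 5.3358.
u_2 = v_2 − 5.3358·q_1 = (-0.4118, -0.1176, 3.0000, -0.5882).
‖u_2‖ = 3.0870, so q_2 = (-0.1334, -0.0381, 0.9718, -0.1906).

Q = [[-0.4851, -0.1334], [-0.7276, -0.0381], [0.0000, 0.9718], [0.4851, -0.1906]], R = [[4.1231, 5.3358], [0.0000, 3.0870]]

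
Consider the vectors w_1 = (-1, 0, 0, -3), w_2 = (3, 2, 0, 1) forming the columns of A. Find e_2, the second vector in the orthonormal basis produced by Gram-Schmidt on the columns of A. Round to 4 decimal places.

e_2 = (0.7442, 0.6202, 0.0000, -0.2481)

w_1 = (-1, 0, 0, -3); ‖w_1‖ = 3.1623, so e_1 = (-0.3162, 0.0000, 0.0000, -0.9487).
e_1·w_2 = (-0.3162)·3 + 0.0000·2 + 0.0000·0 + (-0.9487)·1 = -1.8974.
u_2 = w_2 + 1.8974·e_1 = (2.4000, 2.0000, 0.0000, -0.8000).
‖u_2‖ = 3.2249, so e_2 = (0.7442, 0.6202, 0.0000, -0.2481).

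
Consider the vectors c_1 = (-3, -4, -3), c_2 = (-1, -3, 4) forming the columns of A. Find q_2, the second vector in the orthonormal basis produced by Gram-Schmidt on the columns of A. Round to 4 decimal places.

q_2 = (-0.1449, -0.5218, 0.8407)

c_1 = (-3, -4, -3); ‖c_1‖ = 5.8310, so q_1 = (-0.5145, -0.6860, -0.5145).
q_1·c_2 = (-0.5145)·(-1) + (-0.6860)·(-3) + (-0.5145)·4 = 0.5145.
u_2 = c_2 − 0.5145·q_1 = (-0.7353, -2.6471, 4.2647).
‖u_2‖ = 5.0730, so q_2 = (-0.1449, -0.5218, 0.8407).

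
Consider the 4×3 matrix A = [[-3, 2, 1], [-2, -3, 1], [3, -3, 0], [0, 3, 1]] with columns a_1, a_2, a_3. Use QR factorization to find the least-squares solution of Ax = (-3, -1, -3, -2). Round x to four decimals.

a_1 = (-3, -2, 3, 0); ‖a_1‖ = 4.6904, so q_1 = (-0.6396, -0.4264, 0.6396, 0.0000).
q_1·a_2 = (-0.6396)·2 + (-0.4264)·(-3) + 0.6396·(-3) + 0.0000·3 = -1.9188.
u_2 = a_2 + 1.9188·q_1 = (0.7727, -3.8182, -1.7727, 3.0000).
‖u_2‖ = 5.2267, so q_2 = (0.1478, -0.7305, -0.3392, 0.5740).
q_1·a_3 = (-0.6396)·1 + (-0.4264)·1 + 0.6396·0 + 0.0000·1 = -1.0660; q_2·a_3 = 0.1478·1 + (-0.7305)·1 + (-0.3392)·0 + 0.5740·1 = -0.0087.
u_3 = a_3 + 1.0660·q_1 + 0.0087·q_2 = (0.3195, 0.5391, 0.6789, 1.0050).
‖u_3‖ = 1.3651, so q_3 = (0.2340, 0.3949, 0.4973, 0.7362).
Qᵀb = (0.4264, 0.1565, -4.0612).
Back-substitute: x_3 = -4.0612/1.3651 = -2.9750.
x_2 = (0.1565 + 0.0087·(-2.9750))/5.2267 = 0.0250.
x_1 = (0.4264 + 1.9188·0.0250 + 1.0660·(-2.9750))/4.6904 = -0.5750.

x = (-0.5750, 0.0250, -2.9750)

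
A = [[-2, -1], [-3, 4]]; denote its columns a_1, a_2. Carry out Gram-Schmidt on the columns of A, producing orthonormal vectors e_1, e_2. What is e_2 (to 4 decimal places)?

a_1 = (-2, -3); ‖a_1‖ = 3.6056, so e_1 = (-0.5547, -0.8321).
e_1·a_2 = (-0.5547)·(-1) + (-0.8321)·4 = -2.7735.
u_2 = a_2 + 2.7735·e_1 = (-2.5385, 1.6923).
‖u_2‖ = 3.0509, so e_2 = (-0.8321, 0.5547).

e_2 = (-0.8321, 0.5547)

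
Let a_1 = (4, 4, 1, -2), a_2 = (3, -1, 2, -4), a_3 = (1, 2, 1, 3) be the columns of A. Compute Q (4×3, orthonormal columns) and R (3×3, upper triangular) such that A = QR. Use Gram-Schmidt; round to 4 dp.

Q = [[0.6576, 0.2287, 0.3386], [0.6576, -0.6392, -0.1881], [0.1644, 0.3284, 0.6682], [-0.3288, -0.6568, 0.6351]], R = [[6.0828, 2.9592, 1.1508], [0.0000, 4.6090, -2.6915], [0.0000, 0.0000, 2.5360]]

e_1 = a_1/‖a_1‖ = (4, 4, 1, -2)/6.0828 = (0.6576, 0.6576, 0.1644, -0.3288).
r_{12} = e_1·a_2 = 2.9592.
u_2 = a_2 − 2.9592·e_1 = (1.0541, -2.9459, 1.5135, -3.0270).
‖u_2‖ = 4.6090, so e_2 = (0.2287, -0.6392, 0.3284, -0.6568).
r_{13} = e_1·a_3 = 1.1508; r_{23} = e_2·a_3 = -2.6915.
u_3 = a_3 − 1.1508·e_1 + 2.6915·e_2 = (0.8588, -0.4771, 1.6947, 1.6107).
‖u_3‖ = 2.5360, so e_3 = (0.3386, -0.1881, 0.6682, 0.6351).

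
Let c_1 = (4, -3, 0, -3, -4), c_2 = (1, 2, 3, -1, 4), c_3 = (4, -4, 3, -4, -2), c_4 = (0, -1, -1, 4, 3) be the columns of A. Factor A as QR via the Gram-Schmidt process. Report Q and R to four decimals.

Q = [[0.5657, 0.4274, -0.4577, 0.5143], [-0.4243, 0.2137, -0.7200, -0.4307], [0.0000, 0.5828, 0.5143, -0.2035], [-0.4243, -0.3691, -0.0065, 0.5978], [-0.5657, 0.5439, 0.0871, 0.3889]], R = [[7.0711, -2.1213, 6.7882, -2.9698], [0.0000, 5.1478, 2.9916, -0.6410], [0.0000, 0.0000, 2.4435, 0.4411], [0.0000, 0.0000, 0.0000, 4.1922]]

c_1 = (4, -3, 0, -3, -4); ‖c_1‖ = 7.0711, so e_1 = (0.5657, -0.4243, 0.0000, -0.4243, -0.5657).
e_1·c_2 = 0.5657·1 + (-0.4243)·2 + 0.0000·3 + (-0.4243)·(-1) + (-0.5657)·4 = -2.1213.
u_2 = c_2 + 2.1213·e_1 = (2.2000, 1.1000, 3.0000, -1.9000, 2.8000).
‖u_2‖ = 5.1478, so e_2 = (0.4274, 0.2137, 0.5828, -0.3691, 0.5439).
e_1·c_3 = 0.5657·4 + (-0.4243)·(-4) + 0.0000·3 + (-0.4243)·(-4) + (-0.5657)·(-2) = 6.7882; e_2·c_3 = 0.4274·4 + 0.2137·(-4) + 0.5828·3 + (-0.3691)·(-4) + 0.5439·(-2) = 2.9916.
u_3 = c_3 − 6.7882·e_1 − 2.9916·e_2 = (-1.1185, -1.7592, 1.2566, -0.0158, 0.2128).
‖u_3‖ = 2.4435, so e_3 = (-0.4577, -0.7200, 0.5143, -0.0065, 0.0871).
e_1·c_4 = 0.5657·0 + (-0.4243)·(-1) + 0.0000·(-1) + (-0.4243)·4 + (-0.5657)·3 = -2.9698; e_2·c_4 = 0.4274·0 + 0.2137·(-1) + 0.5828·(-1) + (-0.3691)·4 + 0.5439·3 = -0.6410; e_3·c_4 = (-0.4577)·0 + (-0.7200)·(-1) + 0.5143·(-1) + (-0.0065)·4 + 0.0871·3 = 0.4411.
u_4 = c_4 + 2.9698·e_1 + 0.6410·e_2 − 0.4411·e_3 = (2.1559, -1.8055, -0.8532, 2.5063, 1.6303).
‖u_4‖ = 4.1922, so e_4 = (0.5143, -0.4307, -0.2035, 0.5978, 0.3889).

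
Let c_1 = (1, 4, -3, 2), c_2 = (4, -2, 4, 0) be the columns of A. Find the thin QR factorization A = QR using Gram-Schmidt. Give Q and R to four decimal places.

Q = [[0.1826, 0.8650], [0.7303, 0.0254], [-0.5477, 0.4579], [0.3651, 0.2035]], R = [[5.4772, -2.9212], [0.0000, 5.2409]]

q_1 = c_1/‖c_1‖ = (1, 4, -3, 2)/5.4772 = (0.1826, 0.7303, -0.5477, 0.3651).
r_{12} = q_1·c_2 = -2.9212.
u_2 = c_2 + 2.9212·q_1 = (4.5333, 0.1333, 2.4000, 1.0667).
‖u_2‖ = 5.2409, so q_2 = (0.8650, 0.0254, 0.4579, 0.2035).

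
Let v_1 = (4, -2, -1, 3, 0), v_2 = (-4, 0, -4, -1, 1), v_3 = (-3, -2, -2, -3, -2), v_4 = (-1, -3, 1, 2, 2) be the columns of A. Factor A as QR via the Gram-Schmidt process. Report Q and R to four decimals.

q_1 = v_1/‖v_1‖ = (4, -2, -1, 3, 0)/5.4772 = (0.7303, -0.3651, -0.1826, 0.5477, 0.0000).
r_{12} = q_1·v_2 = -2.7386.
u_2 = v_2 + 2.7386·q_1 = (-2.0000, -1.0000, -4.5000, 0.5000, 1.0000).
‖u_2‖ = 5.1478, so q_2 = (-0.3885, -0.1943, -0.8742, 0.0971, 0.1943).
r_{13} = q_1·v_3 = -2.7386; r_{23} = q_2·v_3 = 2.6225.
u_3 = v_3 + 2.7386·q_1 − 2.6225·q_2 = (0.0189, -2.4906, -0.2075, -1.7547, -2.5094).
‖u_3‖ = 3.9525, so q_3 = (0.0048, -0.6301, -0.0525, -0.4439, -0.6349).
r_{14} = q_1·v_4 = 1.2780; r_{24} = q_2·v_4 = 0.6799; r_{34} = q_3·v_4 = -0.3246.
u_4 = v_4 − 1.2780·q_1 − 0.6799·q_2 + 0.3246·q_3 = (-1.6676, -2.6058, 1.8106, 1.0899, 1.6618).
‖u_4‖ = 4.0987, so q_4 = (-0.4069, -0.6358, 0.4418, 0.2659, 0.4055).

Q = [[0.7303, -0.3885, 0.0048, -0.4069], [-0.3651, -0.1943, -0.6301, -0.6358], [-0.1826, -0.8742, -0.0525, 0.4418], [0.5477, 0.0971, -0.4439, 0.2659], [0.0000, 0.1943, -0.6349, 0.4055]], R = [[5.4772, -2.7386, -2.7386, 1.2780], [0.0000, 5.1478, 2.6225, 0.6799], [0.0000, 0.0000, 3.9525, -0.3246], [0.0000, 0.0000, 0.0000, 4.0987]]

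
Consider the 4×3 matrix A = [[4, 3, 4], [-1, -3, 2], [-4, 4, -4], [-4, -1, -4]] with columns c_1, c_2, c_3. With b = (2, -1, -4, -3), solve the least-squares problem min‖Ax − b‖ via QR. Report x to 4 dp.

x = (1.1026, -0.2692, -0.3526)

c_1 = (4, -1, -4, -4); ‖c_1‖ = 7.0000, so q_1 = (0.5714, -0.1429, -0.5714, -0.5714).
q_1·c_2 = 0.5714·3 + (-0.1429)·(-3) + (-0.5714)·4 + (-0.5714)·(-1) = 0.4286.
u_2 = c_2 − 0.4286·q_1 = (2.7551, -2.9388, 4.2449, -0.7551).
‖u_2‖ = 5.9005, so q_2 = (0.4669, -0.4981, 0.7194, -0.1280).
q_1·c_3 = 0.5714·4 + (-0.1429)·2 + (-0.5714)·(-4) + (-0.5714)·(-4) = 6.5714; q_2·c_3 = 0.4669·4 + (-0.4981)·2 + 0.7194·(-4) + (-0.1280)·(-4) = -1.4942.
u_3 = c_3 − 6.5714·q_1 + 1.4942·q_2 = (0.9426, 2.1946, 0.8300, -0.4361).
‖u_3‖ = 2.5659, so q_3 = (0.3673, 0.8553, 0.3235, -0.1700).
Qᵀb = (5.2857, -1.0618, -0.9046).
Back-substitute: x_3 = -0.9046/2.5659 = -0.3526.
x_2 = (-1.0618 + 1.4942·(-0.3526))/5.9005 = -0.2692.
x_1 = (5.2857 − 0.4286·(-0.2692) − 6.5714·(-0.3526))/7.0000 = 1.1026.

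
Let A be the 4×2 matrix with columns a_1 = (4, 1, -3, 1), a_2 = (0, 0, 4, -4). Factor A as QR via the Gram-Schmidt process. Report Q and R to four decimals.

Q = [[0.7698, 0.4995], [0.1925, 0.1249], [-0.5774, 0.4683], [0.1925, -0.7180]], R = [[5.1962, -3.0792], [0.0000, 4.7454]]

a_1 = (4, 1, -3, 1); ‖a_1‖ = 5.1962, so q_1 = (0.7698, 0.1925, -0.5774, 0.1925).
q_1·a_2 = 0.7698·0 + 0.1925·0 + (-0.5774)·4 + 0.1925·(-4) = -3.0792.
u_2 = a_2 + 3.0792·q_1 = (2.3704, 0.5926, 2.2222, -3.4074).
‖u_2‖ = 4.7454, so q_2 = (0.4995, 0.1249, 0.4683, -0.7180).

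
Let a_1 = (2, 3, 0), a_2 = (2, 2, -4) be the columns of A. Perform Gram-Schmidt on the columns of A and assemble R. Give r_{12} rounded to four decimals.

r_{12} = 2.7735

a_1 = (2, 3, 0); ‖a_1‖ = 3.6056, so e_1 = (0.5547, 0.8321, 0.0000).
r_{12} = e_1·a_2 = 2.7735.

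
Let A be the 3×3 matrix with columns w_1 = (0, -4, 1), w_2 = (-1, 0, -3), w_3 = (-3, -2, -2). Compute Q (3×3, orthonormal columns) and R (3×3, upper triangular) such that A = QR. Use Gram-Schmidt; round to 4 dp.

w_1 = (0, -4, 1); ‖w_1‖ = 4.1231, so q_1 = (0.0000, -0.9701, 0.2425).
q_1·w_2 = 0.0000·(-1) + (-0.9701)·0 + 0.2425·(-3) = -0.7276.
u_2 = w_2 + 0.7276·q_1 = (-1.0000, -0.7059, -2.8235).
‖u_2‖ = 3.0774, so q_2 = (-0.3249, -0.2294, -0.9175).
q_1·w_3 = 0.0000·(-3) + (-0.9701)·(-2) + 0.2425·(-2) = 1.4552; q_2·w_3 = (-0.3249)·(-3) + (-0.2294)·(-2) + (-0.9175)·(-2) = 3.2686.
u_3 = w_3 − 1.4552·q_1 − 3.2686·q_2 = (-1.9379, 0.1615, 0.6460).
‖u_3‖ = 2.0491, so q_3 = (-0.9457, 0.0788, 0.3152).

Q = [[0.0000, -0.3249, -0.9457], [-0.9701, -0.2294, 0.0788], [0.2425, -0.9175, 0.3152]], R = [[4.1231, -0.7276, 1.4552], [0.0000, 3.0774, 3.2686], [0.0000, 0.0000, 2.0491]]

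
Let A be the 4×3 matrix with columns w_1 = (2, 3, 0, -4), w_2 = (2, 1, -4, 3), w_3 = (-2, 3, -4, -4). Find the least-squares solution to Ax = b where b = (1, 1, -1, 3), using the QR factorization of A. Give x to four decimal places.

x = (-0.0110, 0.5502, -0.1871)

w_1 = (2, 3, 0, -4); ‖w_1‖ = 5.3852, so e_1 = (0.3714, 0.5571, 0.0000, -0.7428).
e_1·w_2 = 0.3714·2 + 0.5571·1 + 0.0000·(-4) + (-0.7428)·3 = -0.9285.
u_2 = w_2 + 0.9285·e_1 = (2.3448, 1.5172, -4.0000, 2.3103).
‖u_2‖ = 5.3980, so e_2 = (0.4344, 0.2811, -0.7410, 0.4280).
e_1·w_3 = 0.3714·(-2) + 0.5571·3 + 0.0000·(-4) + (-0.7428)·(-4) = 3.8996; e_2·w_3 = 0.4344·(-2) + 0.2811·3 + (-0.7410)·(-4) + 0.4280·(-4) = 1.2265.
u_3 = w_3 − 3.8996·e_1 − 1.2265·e_2 = (-3.9811, 0.4828, -3.0911, -1.6284).
‖u_3‖ = 5.3187, so e_3 = (-0.7485, 0.0908, -0.5812, -0.3062).
Qᵀb = (-1.2999, 2.7405, -0.9950).
Back-substitute: x_3 = -0.9950/5.3187 = -0.1871.
x_2 = (2.7405 − 1.2265·(-0.1871))/5.3980 = 0.5502.
x_1 = (-1.2999 + 0.9285·0.5502 − 3.8996·(-0.1871))/5.3852 = -0.0110.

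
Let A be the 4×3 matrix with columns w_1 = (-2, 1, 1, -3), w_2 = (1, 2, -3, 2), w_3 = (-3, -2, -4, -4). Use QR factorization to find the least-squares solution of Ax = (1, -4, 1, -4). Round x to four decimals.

x = (-0.6611, -1.2521, 0.4706)

w_1 = (-2, 1, 1, -3); ‖w_1‖ = 3.8730, so q_1 = (-0.5164, 0.2582, 0.2582, -0.7746).
q_1·w_2 = (-0.5164)·1 + 0.2582·2 + 0.2582·(-3) + (-0.7746)·2 = -2.3238.
u_2 = w_2 + 2.3238·q_1 = (-0.2000, 2.6000, -2.4000, 0.2000).
‖u_2‖ = 3.5496, so q_2 = (-0.0563, 0.7325, -0.6761, 0.0563).
q_1·w_3 = (-0.5164)·(-3) + 0.2582·(-2) + 0.2582·(-4) + (-0.7746)·(-4) = 3.0984; q_2·w_3 = (-0.0563)·(-3) + 0.7325·(-2) + (-0.6761)·(-4) + 0.0563·(-4) = 1.1832.
u_3 = w_3 − 3.0984·q_1 − 1.1832·q_2 = (-1.3333, -3.6667, -4.0000, -1.6667).
‖u_3‖ = 5.8310, so q_3 = (-0.2287, -0.6288, -0.6860, -0.2858).
Qᵀb = (1.8074, -3.8877, 2.7440).
Back-substitute: x_3 = 2.7440/5.8310 = 0.4706.
x_2 = (-3.8877 − 1.1832·0.4706)/3.5496 = -1.2521.
x_1 = (1.8074 + 2.3238·(-1.2521) − 3.0984·0.4706)/3.8730 = -0.6611.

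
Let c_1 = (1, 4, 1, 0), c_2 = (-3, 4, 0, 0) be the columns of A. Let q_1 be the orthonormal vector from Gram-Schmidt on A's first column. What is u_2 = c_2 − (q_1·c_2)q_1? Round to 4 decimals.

c_1 = (1, 4, 1, 0); ‖c_1‖ = 4.2426, so q_1 = (0.2357, 0.9428, 0.2357, 0.0000).
q_1·c_2 = 0.2357·(-3) + 0.9428·4 + 0.2357·0 + 0.0000·0 = 3.0641.
u_2 = c_2 − 3.0641·q_1 = (-3.7222, 1.1111, -0.7222, 0.0000).

u_2 = (-3.7222, 1.1111, -0.7222, 0.0000)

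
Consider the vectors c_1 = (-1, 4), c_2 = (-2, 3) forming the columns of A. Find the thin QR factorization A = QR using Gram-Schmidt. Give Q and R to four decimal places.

Q = [[-0.2425, -0.9701], [0.9701, -0.2425]], R = [[4.1231, 3.3955], [0.0000, 1.2127]]

e_1 = c_1/‖c_1‖ = (-1, 4)/4.1231 = (-0.2425, 0.9701).
r_{12} = e_1·c_2 = 3.3955.
u_2 = c_2 − 3.3955·e_1 = (-1.1765, -0.2941).
‖u_2‖ = 1.2127, so e_2 = (-0.9701, -0.2425).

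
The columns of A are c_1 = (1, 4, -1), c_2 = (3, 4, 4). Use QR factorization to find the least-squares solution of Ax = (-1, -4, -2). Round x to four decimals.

x = (-0.4094, -0.5088)

q_1 = c_1/‖c_1‖ = (1, 4, -1)/4.2426 = (0.2357, 0.9428, -0.2357).
r_{12} = q_1·c_2 = 3.5355.
u_2 = c_2 − 3.5355·q_1 = (2.1667, 0.6667, 4.8333).
‖u_2‖ = 5.3385, so q_2 = (0.4059, 0.1249, 0.9054).
Qᵀb = (-3.5355, -2.7161).
Back-substitute: x_2 = -2.7161/5.3385 = -0.5088.
x_1 = (-3.5355 − 3.5355·(-0.5088))/4.2426 = -0.4094.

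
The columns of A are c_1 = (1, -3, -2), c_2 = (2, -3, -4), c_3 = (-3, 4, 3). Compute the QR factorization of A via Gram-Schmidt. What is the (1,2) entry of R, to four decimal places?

r_{12} = 5.0780

c_1 = (1, -3, -2); ‖c_1‖ = 3.7417, so e_1 = (0.2673, -0.8018, -0.5345).
r_{12} = e_1·c_2 = 5.0780.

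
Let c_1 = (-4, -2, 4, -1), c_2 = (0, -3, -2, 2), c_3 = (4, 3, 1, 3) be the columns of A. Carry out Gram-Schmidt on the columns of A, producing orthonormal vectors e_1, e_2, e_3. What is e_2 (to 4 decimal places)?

e_2 = (-0.1062, -0.7902, -0.3851, 0.4648)

e_1 = c_1/‖c_1‖ = (-4, -2, 4, -1)/6.0828 = (-0.6576, -0.3288, 0.6576, -0.1644).
r_{12} = e_1·c_2 = -0.6576.
u_2 = c_2 + 0.6576·e_1 = (-0.4324, -3.2162, -1.5676, 1.8919).
‖u_2‖ = 4.0703, so e_2 = (-0.1062, -0.7902, -0.3851, 0.4648).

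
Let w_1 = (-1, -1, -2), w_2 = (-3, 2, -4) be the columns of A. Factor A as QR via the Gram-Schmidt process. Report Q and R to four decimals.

w_1 = (-1, -1, -2); ‖w_1‖ = 2.4495, so q_1 = (-0.4082, -0.4082, -0.8165).
q_1·w_2 = (-0.4082)·(-3) + (-0.4082)·2 + (-0.8165)·(-4) = 3.6742.
u_2 = w_2 − 3.6742·q_1 = (-1.5000, 3.5000, -1.0000).
‖u_2‖ = 3.9370, so q_2 = (-0.3810, 0.8890, -0.2540).

Q = [[-0.4082, -0.3810], [-0.4082, 0.8890], [-0.8165, -0.2540]], R = [[2.4495, 3.6742], [0.0000, 3.9370]]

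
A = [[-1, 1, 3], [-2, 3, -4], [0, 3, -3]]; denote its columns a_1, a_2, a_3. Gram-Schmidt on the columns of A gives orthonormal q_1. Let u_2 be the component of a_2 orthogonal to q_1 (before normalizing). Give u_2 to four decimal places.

u_2 = (-0.4000, 0.2000, 3.0000)

a_1 = (-1, -2, 0); ‖a_1‖ = 2.2361, so q_1 = (-0.4472, -0.8944, 0.0000).
q_1·a_2 = (-0.4472)·1 + (-0.8944)·3 + 0.0000·3 = -3.1305.
u_2 = a_2 + 3.1305·q_1 = (-0.4000, 0.2000, 3.0000).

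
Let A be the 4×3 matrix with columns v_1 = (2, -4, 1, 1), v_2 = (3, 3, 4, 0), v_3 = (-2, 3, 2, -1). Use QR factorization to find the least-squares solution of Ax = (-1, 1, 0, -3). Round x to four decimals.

x = (-0.1377, -0.1430, 0.4171)

e_1 = v_1/‖v_1‖ = (2, -4, 1, 1)/4.6904 = (0.4264, -0.8528, 0.2132, 0.2132).
r_{12} = e_1·v_2 = -0.4264.
u_2 = v_2 + 0.4264·e_1 = (3.1818, 2.6364, 4.0909, 0.0909).
‖u_2‖ = 5.8153, so e_2 = (0.5471, 0.4533, 0.7035, 0.0156).
r_{13} = e_1·v_3 = -3.1980; r_{23} = e_2·v_3 = 1.6571.
u_3 = v_3 + 3.1980·e_1 − 1.6571·e_2 = (-1.5430, -0.4785, 1.5161, -0.3441).
‖u_3‖ = 2.2421, so e_3 = (-0.6882, -0.2134, 0.6762, -0.1535).
Qᵀb = (-1.9188, -0.1407, 0.9352).
Back-substitute: x_3 = 0.9352/2.2421 = 0.4171.
x_2 = (-0.1407 − 1.6571·0.4171)/5.8153 = -0.1430.
x_1 = (-1.9188 + 0.4264·(-0.1430) + 3.1980·0.4171)/4.6904 = -0.1377.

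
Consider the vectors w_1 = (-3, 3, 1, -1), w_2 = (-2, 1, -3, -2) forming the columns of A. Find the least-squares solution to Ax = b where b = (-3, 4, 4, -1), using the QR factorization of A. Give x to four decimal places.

w_1 = (-3, 3, 1, -1); ‖w_1‖ = 4.4721, so q_1 = (-0.6708, 0.6708, 0.2236, -0.2236).
q_1·w_2 = (-0.6708)·(-2) + 0.6708·1 + 0.2236·(-3) + (-0.2236)·(-2) = 1.7889.
u_2 = w_2 − 1.7889·q_1 = (-0.8000, -0.2000, -3.4000, -1.6000).
‖u_2‖ = 3.8471, so q_2 = (-0.2080, -0.0520, -0.8838, -0.4159).
Qᵀb = (5.8138, -2.7034).
Back-substitute: x_2 = -2.7034/3.8471 = -0.7027.
x_1 = (5.8138 − 1.7889·(-0.7027))/4.4721 = 1.5811.

x = (1.5811, -0.7027)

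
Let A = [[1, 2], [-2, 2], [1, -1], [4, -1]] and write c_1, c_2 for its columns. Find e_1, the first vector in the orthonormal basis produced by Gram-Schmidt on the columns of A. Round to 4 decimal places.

c_1 = (1, -2, 1, 4); ‖c_1‖ = 4.6904, so e_1 = (0.2132, -0.4264, 0.2132, 0.8528).

e_1 = (0.2132, -0.4264, 0.2132, 0.8528)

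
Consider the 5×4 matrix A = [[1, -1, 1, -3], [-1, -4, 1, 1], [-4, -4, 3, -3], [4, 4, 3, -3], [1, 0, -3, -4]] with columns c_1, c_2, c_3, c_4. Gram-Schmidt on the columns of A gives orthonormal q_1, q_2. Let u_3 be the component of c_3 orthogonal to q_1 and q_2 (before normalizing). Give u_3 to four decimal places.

c_1 = (1, -1, -4, 4, 1); ‖c_1‖ = 5.9161, so q_1 = (0.1690, -0.1690, -0.6761, 0.6761, 0.1690).
q_1·c_2 = 0.1690·(-1) + (-0.1690)·(-4) + (-0.6761)·(-4) + 0.6761·4 + 0.1690·0 = 5.9161.
u_2 = c_2 − 5.9161·q_1 = (-2.0000, -3.0000, 0.0000, 0.0000, -1.0000).
‖u_2‖ = 3.7417, so q_2 = (-0.5345, -0.8018, 0.0000, 0.0000, -0.2673).
q_1·c_3 = 0.1690·1 + (-0.1690)·1 + (-0.6761)·3 + 0.6761·3 + 0.1690·(-3) = -0.5071; q_2·c_3 = (-0.5345)·1 + (-0.8018)·1 + (0.0000)·3 + 0.0000·3 + (-0.2673)·(-3) = -0.5345.
u_3 = c_3 + 0.5071·q_1 + 0.5345·q_2 = (0.8000, 0.4857, 2.6571, 3.3429, -3.0571).

u_3 = (0.8000, 0.4857, 2.6571, 3.3429, -3.0571)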